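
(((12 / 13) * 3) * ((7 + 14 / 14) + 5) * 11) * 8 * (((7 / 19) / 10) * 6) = 66528 / 95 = 700.29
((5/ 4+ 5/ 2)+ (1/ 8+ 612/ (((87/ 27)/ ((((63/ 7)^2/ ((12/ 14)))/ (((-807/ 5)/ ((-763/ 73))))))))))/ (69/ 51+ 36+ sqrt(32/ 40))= 286765650594425/ 9179763530696 -1535438129167 * sqrt(5)/ 4589881765348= 30.49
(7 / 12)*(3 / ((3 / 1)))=7 / 12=0.58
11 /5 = 2.20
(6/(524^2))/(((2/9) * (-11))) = -27/3020336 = -0.00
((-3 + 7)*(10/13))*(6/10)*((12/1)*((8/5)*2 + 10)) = 19008/65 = 292.43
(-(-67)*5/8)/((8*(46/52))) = 4355/736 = 5.92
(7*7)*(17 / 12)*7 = 5831 / 12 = 485.92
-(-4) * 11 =44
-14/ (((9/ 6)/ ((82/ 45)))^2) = -376544/ 18225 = -20.66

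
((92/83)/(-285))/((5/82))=-7544/118275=-0.06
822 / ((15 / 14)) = 3836 / 5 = 767.20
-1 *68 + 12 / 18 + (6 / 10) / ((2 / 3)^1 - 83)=-249497 / 3705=-67.34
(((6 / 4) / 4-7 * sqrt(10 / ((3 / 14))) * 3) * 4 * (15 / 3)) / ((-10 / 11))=-33 / 4 + 308 * sqrt(105)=3147.81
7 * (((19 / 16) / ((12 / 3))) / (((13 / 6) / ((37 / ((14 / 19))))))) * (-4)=-40071 / 208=-192.65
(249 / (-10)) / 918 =-83 / 3060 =-0.03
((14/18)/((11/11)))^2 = 49/81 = 0.60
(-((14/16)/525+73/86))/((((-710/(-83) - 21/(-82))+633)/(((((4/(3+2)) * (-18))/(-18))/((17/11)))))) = -821392319/1197422134125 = -0.00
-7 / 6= -1.17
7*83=581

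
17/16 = 1.06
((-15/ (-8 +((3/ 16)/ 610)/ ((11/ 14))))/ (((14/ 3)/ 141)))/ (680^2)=851499/ 6949717096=0.00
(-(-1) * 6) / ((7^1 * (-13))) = -6 / 91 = -0.07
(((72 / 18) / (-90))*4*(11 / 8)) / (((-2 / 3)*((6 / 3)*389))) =11 / 23340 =0.00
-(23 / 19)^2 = -529 / 361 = -1.47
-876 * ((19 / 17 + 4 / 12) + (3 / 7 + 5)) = -717152 / 119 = -6026.49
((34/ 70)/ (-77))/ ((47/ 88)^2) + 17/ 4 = 9152613/ 2164820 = 4.23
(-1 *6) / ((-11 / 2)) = 12 / 11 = 1.09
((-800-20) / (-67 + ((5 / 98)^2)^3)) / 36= 181597688077120 / 534162955520367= 0.34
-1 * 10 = -10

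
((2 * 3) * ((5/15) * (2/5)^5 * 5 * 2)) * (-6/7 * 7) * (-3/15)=768/3125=0.25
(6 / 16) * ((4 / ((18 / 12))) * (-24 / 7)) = -3.43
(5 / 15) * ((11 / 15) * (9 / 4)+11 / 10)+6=83 / 12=6.92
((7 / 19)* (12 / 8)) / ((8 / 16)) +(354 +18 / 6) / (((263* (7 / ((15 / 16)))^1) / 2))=58719 / 39976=1.47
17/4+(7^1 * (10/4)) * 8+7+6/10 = 3037/20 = 151.85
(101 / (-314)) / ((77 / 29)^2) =-84941 / 1861706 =-0.05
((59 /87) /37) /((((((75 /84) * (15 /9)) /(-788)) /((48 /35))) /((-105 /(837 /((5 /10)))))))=10414208 /12473625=0.83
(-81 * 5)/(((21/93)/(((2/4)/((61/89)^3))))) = -8850885795/3177734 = -2785.28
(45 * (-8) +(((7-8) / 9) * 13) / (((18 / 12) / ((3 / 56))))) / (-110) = 3.27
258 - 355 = -97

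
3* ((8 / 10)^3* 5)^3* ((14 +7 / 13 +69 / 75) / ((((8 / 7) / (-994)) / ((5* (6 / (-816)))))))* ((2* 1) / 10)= 4975.80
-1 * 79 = -79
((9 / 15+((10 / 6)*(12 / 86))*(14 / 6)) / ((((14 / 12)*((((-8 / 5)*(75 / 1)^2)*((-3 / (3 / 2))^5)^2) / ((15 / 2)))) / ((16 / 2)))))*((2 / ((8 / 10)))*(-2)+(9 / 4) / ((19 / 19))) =8107 / 462336000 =0.00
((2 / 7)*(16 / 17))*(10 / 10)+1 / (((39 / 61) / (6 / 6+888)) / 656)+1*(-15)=4233264289 / 4641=912144.86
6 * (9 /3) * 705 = 12690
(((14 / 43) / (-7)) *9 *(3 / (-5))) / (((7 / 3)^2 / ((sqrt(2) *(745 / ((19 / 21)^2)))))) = 651726 *sqrt(2) / 15523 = 59.38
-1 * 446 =-446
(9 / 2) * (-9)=-81 / 2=-40.50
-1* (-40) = 40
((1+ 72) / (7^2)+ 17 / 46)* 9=37719 / 2254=16.73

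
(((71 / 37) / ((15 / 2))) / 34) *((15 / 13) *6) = 426 / 8177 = 0.05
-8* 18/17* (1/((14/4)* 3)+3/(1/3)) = -9168/119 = -77.04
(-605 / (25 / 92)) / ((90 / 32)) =-178112 / 225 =-791.61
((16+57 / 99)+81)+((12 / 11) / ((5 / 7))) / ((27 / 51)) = 16576 / 165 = 100.46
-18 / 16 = -1.12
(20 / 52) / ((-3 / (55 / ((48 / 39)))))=-275 / 48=-5.73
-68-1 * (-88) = 20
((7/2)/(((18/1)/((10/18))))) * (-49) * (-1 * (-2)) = -1715/162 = -10.59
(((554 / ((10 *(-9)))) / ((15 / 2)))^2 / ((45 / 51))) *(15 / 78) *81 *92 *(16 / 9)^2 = 61442127872 / 17769375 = 3457.75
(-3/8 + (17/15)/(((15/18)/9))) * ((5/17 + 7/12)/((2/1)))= 141589/27200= 5.21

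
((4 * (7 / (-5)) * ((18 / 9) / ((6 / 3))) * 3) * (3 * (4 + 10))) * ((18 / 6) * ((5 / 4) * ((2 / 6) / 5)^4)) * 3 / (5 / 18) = -1764 / 3125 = -0.56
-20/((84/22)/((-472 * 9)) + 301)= -155760/2344181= -0.07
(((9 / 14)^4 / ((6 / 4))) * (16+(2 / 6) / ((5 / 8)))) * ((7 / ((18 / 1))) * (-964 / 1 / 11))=-1210302 / 18865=-64.16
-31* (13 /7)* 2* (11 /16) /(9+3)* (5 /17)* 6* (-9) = 199485 /1904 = 104.77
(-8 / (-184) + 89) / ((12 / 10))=5120 / 69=74.20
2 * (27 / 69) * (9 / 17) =162 / 391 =0.41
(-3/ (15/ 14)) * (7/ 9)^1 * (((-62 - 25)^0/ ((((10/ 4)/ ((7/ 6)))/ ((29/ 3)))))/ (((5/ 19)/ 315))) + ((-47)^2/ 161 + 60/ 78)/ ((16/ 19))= -11742.36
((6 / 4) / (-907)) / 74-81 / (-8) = 2718273 / 268472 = 10.12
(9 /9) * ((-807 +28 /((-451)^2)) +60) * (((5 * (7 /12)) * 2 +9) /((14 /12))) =-13522706191 /1423807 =-9497.57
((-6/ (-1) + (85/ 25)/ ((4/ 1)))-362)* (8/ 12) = -7103/ 30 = -236.77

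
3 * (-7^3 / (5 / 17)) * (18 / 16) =-157437 / 40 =-3935.92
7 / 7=1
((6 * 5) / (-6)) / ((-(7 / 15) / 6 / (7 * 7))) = 3150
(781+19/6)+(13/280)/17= 11197939/14280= 784.17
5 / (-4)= -5 / 4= -1.25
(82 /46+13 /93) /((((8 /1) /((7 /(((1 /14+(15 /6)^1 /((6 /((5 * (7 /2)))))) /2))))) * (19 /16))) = 6447616 /16757639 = 0.38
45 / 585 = 1 / 13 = 0.08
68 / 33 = 2.06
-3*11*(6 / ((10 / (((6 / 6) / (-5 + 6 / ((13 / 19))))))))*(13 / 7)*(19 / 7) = -317889 / 12005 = -26.48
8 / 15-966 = -965.47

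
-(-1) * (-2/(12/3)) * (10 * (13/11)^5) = -11.53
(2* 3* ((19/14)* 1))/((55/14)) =114/55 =2.07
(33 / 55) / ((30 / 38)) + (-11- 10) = -506 / 25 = -20.24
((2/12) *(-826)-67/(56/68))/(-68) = 9199/2856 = 3.22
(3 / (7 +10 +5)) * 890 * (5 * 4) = 26700 / 11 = 2427.27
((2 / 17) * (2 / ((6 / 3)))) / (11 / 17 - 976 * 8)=-2 / 132725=-0.00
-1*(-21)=21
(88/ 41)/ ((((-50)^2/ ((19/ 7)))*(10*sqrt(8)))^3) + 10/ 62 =75449*sqrt(2)/ 878937500000000000 + 5/ 31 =0.16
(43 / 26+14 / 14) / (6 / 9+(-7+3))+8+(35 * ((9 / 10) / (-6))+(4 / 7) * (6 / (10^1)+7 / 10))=1227 / 455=2.70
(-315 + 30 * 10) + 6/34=-252/17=-14.82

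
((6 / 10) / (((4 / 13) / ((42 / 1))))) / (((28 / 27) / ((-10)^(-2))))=3159 / 4000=0.79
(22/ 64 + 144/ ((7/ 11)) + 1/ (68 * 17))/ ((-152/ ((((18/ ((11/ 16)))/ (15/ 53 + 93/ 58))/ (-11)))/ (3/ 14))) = 202945893453/ 503448133496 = 0.40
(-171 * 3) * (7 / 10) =-3591 / 10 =-359.10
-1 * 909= -909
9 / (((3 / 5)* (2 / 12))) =90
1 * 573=573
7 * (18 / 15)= 42 / 5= 8.40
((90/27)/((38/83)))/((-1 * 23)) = -415/1311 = -0.32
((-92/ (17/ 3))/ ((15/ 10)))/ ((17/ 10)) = -6.37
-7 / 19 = -0.37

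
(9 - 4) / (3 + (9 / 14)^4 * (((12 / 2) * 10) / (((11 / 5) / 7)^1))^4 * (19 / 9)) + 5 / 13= 35060344921280 / 91156894320999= 0.38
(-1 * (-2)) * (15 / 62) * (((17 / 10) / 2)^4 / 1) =250563 / 992000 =0.25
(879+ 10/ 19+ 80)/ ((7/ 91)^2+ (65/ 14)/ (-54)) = -2329265484/ 194351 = -11984.84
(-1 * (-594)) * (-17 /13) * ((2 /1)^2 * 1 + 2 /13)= -545292 /169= -3226.58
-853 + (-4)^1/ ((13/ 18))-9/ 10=-111727/ 130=-859.44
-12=-12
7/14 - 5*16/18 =-71/18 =-3.94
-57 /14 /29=-57 /406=-0.14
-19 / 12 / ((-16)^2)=-19 / 3072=-0.01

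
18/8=9/4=2.25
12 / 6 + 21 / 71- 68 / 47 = 2833 / 3337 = 0.85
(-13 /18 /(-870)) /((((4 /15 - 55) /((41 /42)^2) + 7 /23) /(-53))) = 26638807 /34590963708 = 0.00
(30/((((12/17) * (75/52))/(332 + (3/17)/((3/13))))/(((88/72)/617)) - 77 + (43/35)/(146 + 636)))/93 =-221409888700/51789362471257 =-0.00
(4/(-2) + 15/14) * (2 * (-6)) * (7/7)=78/7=11.14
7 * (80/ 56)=10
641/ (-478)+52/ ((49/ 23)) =540279/ 23422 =23.07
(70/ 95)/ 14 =1/ 19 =0.05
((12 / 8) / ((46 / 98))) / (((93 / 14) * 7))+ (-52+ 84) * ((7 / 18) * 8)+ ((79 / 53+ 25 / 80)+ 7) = 590019977 / 5441616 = 108.43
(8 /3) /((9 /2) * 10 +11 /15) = 20 /343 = 0.06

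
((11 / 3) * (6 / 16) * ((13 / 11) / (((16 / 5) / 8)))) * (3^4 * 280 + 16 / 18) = 829270 / 9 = 92141.11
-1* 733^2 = -537289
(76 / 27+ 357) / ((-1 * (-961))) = 9715 / 25947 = 0.37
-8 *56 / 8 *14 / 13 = -784 / 13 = -60.31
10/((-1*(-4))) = 5/2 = 2.50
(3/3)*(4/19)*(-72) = -288/19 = -15.16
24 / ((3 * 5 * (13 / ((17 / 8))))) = 17 / 65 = 0.26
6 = 6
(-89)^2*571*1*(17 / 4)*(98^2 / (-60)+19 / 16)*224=-20523020449799 / 30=-684100681659.97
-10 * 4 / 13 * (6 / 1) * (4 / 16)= -60 / 13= -4.62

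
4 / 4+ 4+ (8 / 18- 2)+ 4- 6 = 13 / 9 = 1.44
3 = 3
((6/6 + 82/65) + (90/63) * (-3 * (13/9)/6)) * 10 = 10072/819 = 12.30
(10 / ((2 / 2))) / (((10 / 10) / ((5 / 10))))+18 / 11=6.64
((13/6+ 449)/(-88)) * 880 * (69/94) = -311305/94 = -3311.76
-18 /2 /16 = -9 /16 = -0.56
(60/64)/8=15/128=0.12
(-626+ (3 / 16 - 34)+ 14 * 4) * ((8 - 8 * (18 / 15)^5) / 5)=44933311 / 31250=1437.87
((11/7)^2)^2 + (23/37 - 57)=-4466769/88837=-50.28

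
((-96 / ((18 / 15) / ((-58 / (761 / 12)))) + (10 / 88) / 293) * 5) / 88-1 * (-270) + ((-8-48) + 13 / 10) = 947343601509 / 4316757280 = 219.46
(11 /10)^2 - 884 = -88279 /100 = -882.79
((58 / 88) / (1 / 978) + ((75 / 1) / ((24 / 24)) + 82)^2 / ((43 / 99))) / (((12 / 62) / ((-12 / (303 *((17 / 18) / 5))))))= -50494633650 / 812141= -62174.71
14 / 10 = 7 / 5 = 1.40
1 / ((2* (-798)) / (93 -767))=337 / 798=0.42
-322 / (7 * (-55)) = 46 / 55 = 0.84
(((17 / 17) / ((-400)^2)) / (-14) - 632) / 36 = -1415680001 / 80640000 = -17.56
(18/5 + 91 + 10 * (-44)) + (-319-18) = -3412/5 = -682.40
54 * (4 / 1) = 216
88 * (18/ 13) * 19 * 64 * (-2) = -3852288/ 13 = -296329.85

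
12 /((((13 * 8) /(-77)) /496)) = -57288 /13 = -4406.77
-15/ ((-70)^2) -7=-6863/ 980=-7.00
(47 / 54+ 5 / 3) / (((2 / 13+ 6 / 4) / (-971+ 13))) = -1706198 / 1161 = -1469.59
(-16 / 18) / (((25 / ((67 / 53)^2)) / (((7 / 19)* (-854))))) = 214681936 / 12008475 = 17.88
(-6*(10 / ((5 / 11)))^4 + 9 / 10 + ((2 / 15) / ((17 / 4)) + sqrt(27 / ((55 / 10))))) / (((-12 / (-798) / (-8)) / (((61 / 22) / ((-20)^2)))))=1163116813201 / 224400-24339*sqrt(66) / 24200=5183221.83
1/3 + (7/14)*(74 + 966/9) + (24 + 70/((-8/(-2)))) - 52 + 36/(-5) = 733/10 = 73.30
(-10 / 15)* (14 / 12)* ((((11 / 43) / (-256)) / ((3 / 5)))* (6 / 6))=385 / 297216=0.00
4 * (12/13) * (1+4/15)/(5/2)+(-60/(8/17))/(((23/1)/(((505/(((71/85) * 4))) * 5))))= -17779103963/4245800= -4187.46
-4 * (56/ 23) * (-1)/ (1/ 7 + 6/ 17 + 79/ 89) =593096/ 84249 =7.04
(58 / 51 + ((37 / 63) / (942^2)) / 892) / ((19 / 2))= 964081942613 / 8053408636056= 0.12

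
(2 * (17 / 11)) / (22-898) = -17 / 4818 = -0.00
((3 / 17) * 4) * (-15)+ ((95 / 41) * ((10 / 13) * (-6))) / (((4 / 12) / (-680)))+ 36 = 197906256 / 9061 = 21841.55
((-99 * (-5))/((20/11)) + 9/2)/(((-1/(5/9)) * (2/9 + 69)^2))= -49815/1552516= -0.03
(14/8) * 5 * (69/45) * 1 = 161/12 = 13.42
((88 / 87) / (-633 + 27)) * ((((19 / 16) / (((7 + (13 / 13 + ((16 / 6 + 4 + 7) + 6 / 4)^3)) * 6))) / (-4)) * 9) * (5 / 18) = 1045 / 17698166168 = 0.00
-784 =-784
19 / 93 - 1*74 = -6863 / 93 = -73.80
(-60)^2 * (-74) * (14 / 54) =-207200 / 3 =-69066.67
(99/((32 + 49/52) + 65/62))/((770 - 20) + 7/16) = 2553408/657899551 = 0.00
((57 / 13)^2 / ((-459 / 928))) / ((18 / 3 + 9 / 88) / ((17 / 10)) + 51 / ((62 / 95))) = -456950912 / 960899355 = -0.48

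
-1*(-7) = 7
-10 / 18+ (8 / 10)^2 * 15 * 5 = 427 / 9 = 47.44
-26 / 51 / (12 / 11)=-143 / 306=-0.47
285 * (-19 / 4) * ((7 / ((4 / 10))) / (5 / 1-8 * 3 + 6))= 189525 / 104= 1822.36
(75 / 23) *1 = 75 / 23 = 3.26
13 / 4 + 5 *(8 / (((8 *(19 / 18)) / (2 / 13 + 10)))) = 50731 / 988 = 51.35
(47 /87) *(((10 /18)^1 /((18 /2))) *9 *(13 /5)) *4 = 3.12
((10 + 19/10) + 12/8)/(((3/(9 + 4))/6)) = 1742/5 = 348.40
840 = 840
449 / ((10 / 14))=628.60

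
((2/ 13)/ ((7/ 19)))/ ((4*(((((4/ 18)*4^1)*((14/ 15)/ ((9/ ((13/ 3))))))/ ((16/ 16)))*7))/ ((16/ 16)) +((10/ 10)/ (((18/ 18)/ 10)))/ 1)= 69255/ 3513419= 0.02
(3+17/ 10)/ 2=47/ 20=2.35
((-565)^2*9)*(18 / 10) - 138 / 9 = 15514289 / 3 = 5171429.67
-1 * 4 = -4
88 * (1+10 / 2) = 528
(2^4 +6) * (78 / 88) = 39 / 2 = 19.50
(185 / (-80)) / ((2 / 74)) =-1369 / 16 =-85.56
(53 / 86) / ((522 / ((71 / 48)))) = 3763 / 2154816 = 0.00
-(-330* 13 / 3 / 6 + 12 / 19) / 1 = 13549 / 57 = 237.70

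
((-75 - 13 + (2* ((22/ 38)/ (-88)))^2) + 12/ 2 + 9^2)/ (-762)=1925/ 1467104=0.00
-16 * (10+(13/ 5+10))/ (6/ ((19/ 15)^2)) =-326344/ 3375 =-96.69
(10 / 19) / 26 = 5 / 247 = 0.02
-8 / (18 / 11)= -4.89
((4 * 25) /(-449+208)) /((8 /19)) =-0.99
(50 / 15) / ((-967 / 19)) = -190 / 2901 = -0.07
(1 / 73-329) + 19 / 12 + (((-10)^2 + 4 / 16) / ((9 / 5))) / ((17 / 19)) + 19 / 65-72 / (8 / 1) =-198821104 / 725985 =-273.86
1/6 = 0.17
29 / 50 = 0.58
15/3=5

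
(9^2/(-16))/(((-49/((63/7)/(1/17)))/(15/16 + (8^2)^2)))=812373543/12544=64761.92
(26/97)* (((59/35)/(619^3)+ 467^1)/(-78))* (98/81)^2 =-1772922406073336/754716288954015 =-2.35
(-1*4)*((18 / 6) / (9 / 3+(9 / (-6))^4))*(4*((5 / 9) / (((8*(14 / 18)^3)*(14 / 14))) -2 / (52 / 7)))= 138848 / 191737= 0.72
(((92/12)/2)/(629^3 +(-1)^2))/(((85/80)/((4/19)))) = 368/120571793055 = 0.00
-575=-575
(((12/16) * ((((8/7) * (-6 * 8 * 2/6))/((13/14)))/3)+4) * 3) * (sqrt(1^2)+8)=-324/13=-24.92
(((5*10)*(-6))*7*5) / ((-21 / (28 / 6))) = 7000 / 3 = 2333.33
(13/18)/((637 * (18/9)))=1/1764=0.00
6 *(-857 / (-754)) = 2571 / 377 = 6.82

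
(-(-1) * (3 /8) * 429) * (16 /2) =1287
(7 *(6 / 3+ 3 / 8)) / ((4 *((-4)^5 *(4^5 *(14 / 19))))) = -361 / 67108864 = -0.00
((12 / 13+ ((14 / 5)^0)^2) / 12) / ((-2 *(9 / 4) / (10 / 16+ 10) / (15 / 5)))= -1.14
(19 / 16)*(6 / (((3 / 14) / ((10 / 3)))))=110.83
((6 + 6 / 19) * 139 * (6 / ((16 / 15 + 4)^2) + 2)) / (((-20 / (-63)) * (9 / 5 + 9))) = 571.95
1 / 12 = 0.08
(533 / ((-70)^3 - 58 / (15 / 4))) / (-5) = 1599 / 5145232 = 0.00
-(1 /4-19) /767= 75 /3068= 0.02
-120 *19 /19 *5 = -600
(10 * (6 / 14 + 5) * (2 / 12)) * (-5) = -45.24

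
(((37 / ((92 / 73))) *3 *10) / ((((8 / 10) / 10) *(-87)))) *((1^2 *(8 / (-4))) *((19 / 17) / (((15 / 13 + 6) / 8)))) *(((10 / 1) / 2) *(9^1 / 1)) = 5003602500 / 351509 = 14234.64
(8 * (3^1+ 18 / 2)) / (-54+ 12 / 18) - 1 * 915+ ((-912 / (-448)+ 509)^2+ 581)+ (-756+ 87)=1019798589 / 3920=260152.70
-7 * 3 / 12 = -7 / 4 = -1.75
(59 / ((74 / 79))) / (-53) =-4661 / 3922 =-1.19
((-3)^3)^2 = 729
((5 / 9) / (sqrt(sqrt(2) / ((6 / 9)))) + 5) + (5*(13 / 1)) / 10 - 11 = 5*2^(1 / 4)*sqrt(3) / 27 + 1 / 2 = 0.88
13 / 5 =2.60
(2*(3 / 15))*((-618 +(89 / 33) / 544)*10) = -11094247 / 4488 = -2471.98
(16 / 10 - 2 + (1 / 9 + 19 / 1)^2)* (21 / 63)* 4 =591032 / 1215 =486.45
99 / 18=11 / 2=5.50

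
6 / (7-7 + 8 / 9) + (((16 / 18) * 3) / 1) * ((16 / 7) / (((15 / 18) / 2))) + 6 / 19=57707 / 2660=21.69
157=157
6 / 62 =3 / 31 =0.10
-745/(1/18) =-13410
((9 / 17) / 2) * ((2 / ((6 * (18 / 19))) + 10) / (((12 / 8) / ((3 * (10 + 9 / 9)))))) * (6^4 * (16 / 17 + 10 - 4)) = 156725712 / 289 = 542303.50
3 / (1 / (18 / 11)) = 54 / 11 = 4.91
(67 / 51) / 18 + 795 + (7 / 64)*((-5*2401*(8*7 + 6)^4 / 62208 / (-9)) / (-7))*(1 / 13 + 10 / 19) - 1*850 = -28599552945497 / 9403610112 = -3041.34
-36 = -36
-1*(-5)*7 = 35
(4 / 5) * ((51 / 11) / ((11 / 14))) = 2856 / 605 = 4.72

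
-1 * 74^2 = -5476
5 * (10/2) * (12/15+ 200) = 5020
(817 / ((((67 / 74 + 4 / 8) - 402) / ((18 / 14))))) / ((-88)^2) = -272061 / 803470976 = -0.00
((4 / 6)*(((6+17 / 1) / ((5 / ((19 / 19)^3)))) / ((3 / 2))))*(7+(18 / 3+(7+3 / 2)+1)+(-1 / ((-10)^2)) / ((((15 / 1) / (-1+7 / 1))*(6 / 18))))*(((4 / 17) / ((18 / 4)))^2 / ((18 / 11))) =30343808 / 395026875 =0.08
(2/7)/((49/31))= 62/343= 0.18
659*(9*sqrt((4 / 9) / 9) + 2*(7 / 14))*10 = 19770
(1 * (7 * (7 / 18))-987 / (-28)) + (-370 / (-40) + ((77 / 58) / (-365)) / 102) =305906269 / 6478020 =47.22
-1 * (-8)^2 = -64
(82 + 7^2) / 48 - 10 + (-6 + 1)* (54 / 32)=-377 / 24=-15.71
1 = 1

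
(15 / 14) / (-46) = -0.02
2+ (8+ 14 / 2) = 17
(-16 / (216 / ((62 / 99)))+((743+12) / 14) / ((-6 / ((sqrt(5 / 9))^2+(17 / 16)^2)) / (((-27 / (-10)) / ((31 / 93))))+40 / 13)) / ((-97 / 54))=-11.36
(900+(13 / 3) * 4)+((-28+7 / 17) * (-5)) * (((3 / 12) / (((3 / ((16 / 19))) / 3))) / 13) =11583788 / 12597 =919.57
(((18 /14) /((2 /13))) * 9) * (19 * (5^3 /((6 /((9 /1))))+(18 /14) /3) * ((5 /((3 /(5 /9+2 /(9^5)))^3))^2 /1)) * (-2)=-6752050270120177135902782907578275 /12463000532913563833202563361094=-541.77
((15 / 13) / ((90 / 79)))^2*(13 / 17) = 6241 / 7956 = 0.78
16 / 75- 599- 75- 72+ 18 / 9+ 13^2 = -43109 / 75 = -574.79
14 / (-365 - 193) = -7 / 279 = -0.03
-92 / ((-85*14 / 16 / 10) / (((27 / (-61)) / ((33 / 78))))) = -12.94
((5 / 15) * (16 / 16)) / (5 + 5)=1 / 30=0.03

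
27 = 27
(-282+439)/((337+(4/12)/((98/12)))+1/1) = 7693/16564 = 0.46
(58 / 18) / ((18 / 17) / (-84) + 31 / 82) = 141491 / 16047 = 8.82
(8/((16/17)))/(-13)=-17/26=-0.65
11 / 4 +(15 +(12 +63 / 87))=3535 / 116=30.47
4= 4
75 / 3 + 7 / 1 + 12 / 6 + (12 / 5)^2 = 994 / 25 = 39.76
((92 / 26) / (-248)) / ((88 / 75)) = -1725 / 141856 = -0.01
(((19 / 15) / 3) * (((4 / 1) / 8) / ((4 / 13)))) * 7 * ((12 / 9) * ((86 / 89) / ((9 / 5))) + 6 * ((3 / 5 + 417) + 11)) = 26718560323 / 2162700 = 12354.26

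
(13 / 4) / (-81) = -13 / 324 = -0.04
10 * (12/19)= 120/19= 6.32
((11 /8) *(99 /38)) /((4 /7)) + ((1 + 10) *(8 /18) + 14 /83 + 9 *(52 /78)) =15738541 /908352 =17.33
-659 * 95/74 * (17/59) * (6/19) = -168045/2183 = -76.98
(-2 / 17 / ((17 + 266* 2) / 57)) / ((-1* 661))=38 / 2056371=0.00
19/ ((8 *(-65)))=-19/ 520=-0.04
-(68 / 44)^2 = -289 / 121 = -2.39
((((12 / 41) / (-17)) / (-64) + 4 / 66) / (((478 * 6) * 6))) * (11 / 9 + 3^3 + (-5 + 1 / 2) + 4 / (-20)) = 47427151 / 569953739520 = 0.00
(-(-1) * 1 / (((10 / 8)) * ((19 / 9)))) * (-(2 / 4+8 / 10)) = -234 / 475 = -0.49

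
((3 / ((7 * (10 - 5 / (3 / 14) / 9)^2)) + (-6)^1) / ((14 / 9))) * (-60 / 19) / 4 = 45300951 / 14896000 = 3.04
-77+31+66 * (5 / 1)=284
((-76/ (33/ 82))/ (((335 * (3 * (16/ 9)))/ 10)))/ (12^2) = -779/ 106128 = -0.01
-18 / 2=-9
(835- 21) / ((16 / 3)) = 1221 / 8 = 152.62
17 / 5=3.40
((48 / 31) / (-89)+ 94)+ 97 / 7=2082709 / 19313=107.84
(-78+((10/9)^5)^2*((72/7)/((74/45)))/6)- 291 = -12242054518073/33447302217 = -366.01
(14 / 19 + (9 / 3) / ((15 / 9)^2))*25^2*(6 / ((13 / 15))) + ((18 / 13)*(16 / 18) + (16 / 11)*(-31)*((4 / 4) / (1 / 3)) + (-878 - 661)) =16813595 / 2717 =6188.29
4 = 4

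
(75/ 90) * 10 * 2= 50/ 3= 16.67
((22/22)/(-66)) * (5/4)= -5/264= -0.02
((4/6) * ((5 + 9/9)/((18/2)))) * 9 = 4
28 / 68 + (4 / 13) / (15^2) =20543 / 49725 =0.41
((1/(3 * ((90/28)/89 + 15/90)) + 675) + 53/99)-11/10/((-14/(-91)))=502803277/750420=670.03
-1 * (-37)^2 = -1369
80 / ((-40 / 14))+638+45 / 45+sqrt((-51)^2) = 662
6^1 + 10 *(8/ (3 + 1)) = 26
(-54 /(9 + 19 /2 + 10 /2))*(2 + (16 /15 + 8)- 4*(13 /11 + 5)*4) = 201.85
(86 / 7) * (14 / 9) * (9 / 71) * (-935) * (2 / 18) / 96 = -40205 / 15336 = -2.62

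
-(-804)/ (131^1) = 804/ 131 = 6.14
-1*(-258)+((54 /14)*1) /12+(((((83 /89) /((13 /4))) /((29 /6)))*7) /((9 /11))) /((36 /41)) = 6567272659 /25366068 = 258.90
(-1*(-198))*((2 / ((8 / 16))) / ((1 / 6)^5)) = 6158592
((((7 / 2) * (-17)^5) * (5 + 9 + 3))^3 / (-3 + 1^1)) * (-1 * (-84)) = 101296397308243823110237827 / 4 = 25324099327060955777559460.00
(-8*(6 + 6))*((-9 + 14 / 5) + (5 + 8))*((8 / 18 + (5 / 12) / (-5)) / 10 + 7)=-344488 / 75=-4593.17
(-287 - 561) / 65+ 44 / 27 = -20036 / 1755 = -11.42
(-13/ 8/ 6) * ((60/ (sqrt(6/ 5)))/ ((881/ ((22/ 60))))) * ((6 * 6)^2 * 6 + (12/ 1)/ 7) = -648791 * sqrt(30)/ 74004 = -48.02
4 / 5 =0.80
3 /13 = 0.23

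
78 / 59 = 1.32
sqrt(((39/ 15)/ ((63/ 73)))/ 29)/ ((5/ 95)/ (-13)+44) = 247*sqrt(963235)/ 33090015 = 0.01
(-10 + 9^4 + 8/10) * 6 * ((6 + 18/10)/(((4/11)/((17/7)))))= 716734161/350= 2047811.89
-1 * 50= -50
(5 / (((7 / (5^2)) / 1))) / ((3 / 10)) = 1250 / 21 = 59.52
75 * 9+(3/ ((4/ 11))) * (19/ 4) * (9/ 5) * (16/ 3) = 5256/ 5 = 1051.20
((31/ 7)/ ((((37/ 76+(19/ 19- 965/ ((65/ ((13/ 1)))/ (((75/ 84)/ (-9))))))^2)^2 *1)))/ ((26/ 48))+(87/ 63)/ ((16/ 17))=1.47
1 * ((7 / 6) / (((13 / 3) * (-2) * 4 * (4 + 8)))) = -7 / 2496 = -0.00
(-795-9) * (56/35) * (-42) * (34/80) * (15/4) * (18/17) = 455868/5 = 91173.60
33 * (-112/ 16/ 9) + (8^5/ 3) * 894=29294515/ 3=9764838.33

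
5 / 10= 1 / 2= 0.50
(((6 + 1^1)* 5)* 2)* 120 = 8400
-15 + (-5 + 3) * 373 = -761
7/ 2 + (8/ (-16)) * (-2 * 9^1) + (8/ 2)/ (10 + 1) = 283/ 22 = 12.86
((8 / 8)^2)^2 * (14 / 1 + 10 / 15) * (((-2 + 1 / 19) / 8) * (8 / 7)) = -1628 / 399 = -4.08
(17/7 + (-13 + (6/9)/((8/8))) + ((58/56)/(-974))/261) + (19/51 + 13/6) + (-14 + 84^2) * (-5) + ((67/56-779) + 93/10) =-187694016589/5215770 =-35985.87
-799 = -799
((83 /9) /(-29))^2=6889 /68121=0.10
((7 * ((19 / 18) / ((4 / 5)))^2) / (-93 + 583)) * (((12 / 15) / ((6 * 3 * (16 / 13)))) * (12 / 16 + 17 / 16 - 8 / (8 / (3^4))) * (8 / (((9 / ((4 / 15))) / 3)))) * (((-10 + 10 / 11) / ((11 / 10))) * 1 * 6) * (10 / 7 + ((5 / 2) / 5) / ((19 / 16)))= 45824675 / 9879408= 4.64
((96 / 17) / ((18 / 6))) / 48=2 / 51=0.04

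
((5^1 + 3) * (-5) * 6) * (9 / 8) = -270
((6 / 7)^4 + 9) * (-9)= -206145 / 2401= -85.86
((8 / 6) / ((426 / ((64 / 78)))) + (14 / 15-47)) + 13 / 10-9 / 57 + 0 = -212705189 / 4734990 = -44.92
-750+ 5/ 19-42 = -15043/ 19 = -791.74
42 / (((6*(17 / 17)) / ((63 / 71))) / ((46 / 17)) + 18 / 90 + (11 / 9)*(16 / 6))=456435 / 64751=7.05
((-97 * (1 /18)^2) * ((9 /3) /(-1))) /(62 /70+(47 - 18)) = 3395 /112968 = 0.03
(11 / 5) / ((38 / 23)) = 253 / 190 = 1.33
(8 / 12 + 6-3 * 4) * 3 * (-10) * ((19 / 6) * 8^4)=2075306.67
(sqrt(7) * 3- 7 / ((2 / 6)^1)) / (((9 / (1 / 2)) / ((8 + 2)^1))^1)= -35 / 3 + 5 * sqrt(7) / 3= -7.26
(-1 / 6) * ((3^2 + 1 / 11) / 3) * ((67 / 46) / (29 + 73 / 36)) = -6700 / 282601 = -0.02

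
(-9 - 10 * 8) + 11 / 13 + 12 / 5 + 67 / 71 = -84.81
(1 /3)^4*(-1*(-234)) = 26 /9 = 2.89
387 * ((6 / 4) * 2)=1161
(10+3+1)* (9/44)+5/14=248/77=3.22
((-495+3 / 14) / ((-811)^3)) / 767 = 6927 / 5727775167478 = 0.00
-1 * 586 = -586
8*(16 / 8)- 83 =-67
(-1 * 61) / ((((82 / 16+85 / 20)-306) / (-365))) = -178120 / 2373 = -75.06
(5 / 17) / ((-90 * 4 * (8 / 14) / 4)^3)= -343 / 158630400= -0.00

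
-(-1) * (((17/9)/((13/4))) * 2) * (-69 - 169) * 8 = -258944/117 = -2213.20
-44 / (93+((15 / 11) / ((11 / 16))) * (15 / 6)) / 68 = -1331 / 201501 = -0.01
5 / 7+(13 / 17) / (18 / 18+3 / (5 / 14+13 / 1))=2146 / 1603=1.34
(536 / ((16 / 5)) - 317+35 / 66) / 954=-2458 / 15741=-0.16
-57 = -57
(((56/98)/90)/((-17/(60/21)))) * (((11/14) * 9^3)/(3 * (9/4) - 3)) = -4752/29155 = -0.16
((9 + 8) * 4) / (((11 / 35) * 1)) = 2380 / 11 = 216.36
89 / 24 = 3.71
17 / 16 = 1.06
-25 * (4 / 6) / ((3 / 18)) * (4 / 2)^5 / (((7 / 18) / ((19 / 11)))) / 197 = -1094400 / 15169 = -72.15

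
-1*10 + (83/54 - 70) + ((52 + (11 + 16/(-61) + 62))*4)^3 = 1522496180461727/12256974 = 124214686.31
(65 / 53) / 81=65 / 4293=0.02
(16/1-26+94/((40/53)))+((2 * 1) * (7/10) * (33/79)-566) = -712367/1580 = -450.87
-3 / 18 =-1 / 6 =-0.17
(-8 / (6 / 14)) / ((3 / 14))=-784 / 9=-87.11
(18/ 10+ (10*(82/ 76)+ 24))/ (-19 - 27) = -1738/ 2185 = -0.80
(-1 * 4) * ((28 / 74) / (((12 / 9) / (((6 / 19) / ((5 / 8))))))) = -2016 / 3515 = -0.57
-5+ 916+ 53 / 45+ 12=41588 / 45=924.18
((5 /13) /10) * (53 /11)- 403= -115205 /286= -402.81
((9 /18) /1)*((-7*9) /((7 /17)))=-153 /2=-76.50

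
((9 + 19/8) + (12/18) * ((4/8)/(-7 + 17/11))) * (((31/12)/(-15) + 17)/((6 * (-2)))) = -12337117/777600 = -15.87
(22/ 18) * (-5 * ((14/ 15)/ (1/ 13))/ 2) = -1001/ 27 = -37.07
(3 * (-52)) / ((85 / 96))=-176.19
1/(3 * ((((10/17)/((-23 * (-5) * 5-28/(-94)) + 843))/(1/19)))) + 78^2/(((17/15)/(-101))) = -8230371022/15181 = -542149.46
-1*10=-10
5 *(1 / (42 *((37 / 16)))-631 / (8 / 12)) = -4732.45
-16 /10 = -8 /5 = -1.60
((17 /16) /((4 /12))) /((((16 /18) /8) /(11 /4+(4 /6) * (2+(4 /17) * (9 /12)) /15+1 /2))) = 30723 /320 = 96.01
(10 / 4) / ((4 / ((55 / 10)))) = 55 / 16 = 3.44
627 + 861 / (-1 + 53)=33465 / 52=643.56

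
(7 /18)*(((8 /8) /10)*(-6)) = -7 /30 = -0.23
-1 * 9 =-9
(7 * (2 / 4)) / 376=7 / 752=0.01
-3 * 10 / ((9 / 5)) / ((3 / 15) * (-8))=125 / 12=10.42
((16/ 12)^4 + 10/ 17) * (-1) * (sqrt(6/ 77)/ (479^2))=-0.00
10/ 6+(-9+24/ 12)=-16/ 3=-5.33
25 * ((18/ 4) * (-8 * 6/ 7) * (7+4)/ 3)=-19800/ 7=-2828.57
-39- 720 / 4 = -219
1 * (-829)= -829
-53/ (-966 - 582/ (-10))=265/ 4539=0.06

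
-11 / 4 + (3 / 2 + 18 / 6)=7 / 4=1.75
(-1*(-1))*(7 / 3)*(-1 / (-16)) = 7 / 48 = 0.15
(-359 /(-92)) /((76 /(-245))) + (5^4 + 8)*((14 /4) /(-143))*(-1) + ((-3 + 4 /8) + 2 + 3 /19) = 2571155 /999856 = 2.57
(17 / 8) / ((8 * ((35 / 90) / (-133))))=-2907 / 32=-90.84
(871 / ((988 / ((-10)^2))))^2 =2805625 / 361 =7771.81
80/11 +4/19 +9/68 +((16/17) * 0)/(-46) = 108233/14212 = 7.62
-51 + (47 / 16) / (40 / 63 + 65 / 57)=-1677741 / 34000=-49.35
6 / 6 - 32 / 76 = 0.58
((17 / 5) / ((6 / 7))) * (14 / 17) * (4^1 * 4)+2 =814 / 15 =54.27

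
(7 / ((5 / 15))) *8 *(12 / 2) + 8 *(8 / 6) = 3056 / 3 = 1018.67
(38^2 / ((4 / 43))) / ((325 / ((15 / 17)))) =46569 / 1105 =42.14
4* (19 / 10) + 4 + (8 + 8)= 138 / 5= 27.60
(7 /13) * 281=1967 /13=151.31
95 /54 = 1.76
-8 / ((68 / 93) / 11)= -2046 / 17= -120.35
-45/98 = -0.46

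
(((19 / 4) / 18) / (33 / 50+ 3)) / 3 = 0.02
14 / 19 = 0.74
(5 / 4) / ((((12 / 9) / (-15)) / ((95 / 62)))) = -21375 / 992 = -21.55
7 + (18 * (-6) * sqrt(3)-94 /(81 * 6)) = 1654 /243-108 * sqrt(3) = -180.25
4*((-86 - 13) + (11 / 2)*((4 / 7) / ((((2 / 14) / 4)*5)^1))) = -1628 / 5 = -325.60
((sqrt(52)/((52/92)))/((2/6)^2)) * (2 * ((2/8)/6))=9.57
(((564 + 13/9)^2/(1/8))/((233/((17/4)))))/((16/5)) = 2201323285/150984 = 14579.84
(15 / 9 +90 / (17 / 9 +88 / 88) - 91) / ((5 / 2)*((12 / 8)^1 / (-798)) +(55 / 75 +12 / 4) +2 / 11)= -132781880 / 8924747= -14.88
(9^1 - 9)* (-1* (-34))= 0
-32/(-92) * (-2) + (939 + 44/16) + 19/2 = 87451/92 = 950.55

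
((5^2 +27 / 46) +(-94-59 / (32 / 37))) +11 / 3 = -293587 / 2208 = -132.97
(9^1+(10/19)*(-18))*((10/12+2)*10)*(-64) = 16320/19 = 858.95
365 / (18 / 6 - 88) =-4.29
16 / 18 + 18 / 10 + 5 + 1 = 391 / 45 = 8.69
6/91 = 0.07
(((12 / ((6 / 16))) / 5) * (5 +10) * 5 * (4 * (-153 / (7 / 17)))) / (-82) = 2496960 / 287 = 8700.21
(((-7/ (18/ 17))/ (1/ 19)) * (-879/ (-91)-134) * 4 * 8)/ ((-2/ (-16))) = 467807360/ 117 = 3998353.50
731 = 731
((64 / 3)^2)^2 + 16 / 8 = 16777378 / 81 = 207128.12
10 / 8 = 5 / 4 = 1.25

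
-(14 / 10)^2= -49 / 25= -1.96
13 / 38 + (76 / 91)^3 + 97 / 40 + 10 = 7645521173 / 572713960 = 13.35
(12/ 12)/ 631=1/ 631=0.00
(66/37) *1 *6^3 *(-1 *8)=-114048/37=-3082.38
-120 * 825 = -99000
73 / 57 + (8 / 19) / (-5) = 1.20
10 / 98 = 5 / 49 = 0.10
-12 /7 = -1.71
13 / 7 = 1.86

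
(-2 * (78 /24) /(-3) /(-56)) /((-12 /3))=13 /1344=0.01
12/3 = 4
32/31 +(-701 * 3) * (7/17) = -455807/527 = -864.91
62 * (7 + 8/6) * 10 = 15500/3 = 5166.67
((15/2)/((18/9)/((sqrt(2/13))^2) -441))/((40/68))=-0.03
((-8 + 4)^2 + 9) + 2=27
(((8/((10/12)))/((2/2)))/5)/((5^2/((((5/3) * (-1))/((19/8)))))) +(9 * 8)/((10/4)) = 68272/2375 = 28.75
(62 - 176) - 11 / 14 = -1607 / 14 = -114.79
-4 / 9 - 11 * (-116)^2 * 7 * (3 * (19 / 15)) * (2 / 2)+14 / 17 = -3011977294 / 765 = -3937225.22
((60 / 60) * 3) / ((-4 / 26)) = -39 / 2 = -19.50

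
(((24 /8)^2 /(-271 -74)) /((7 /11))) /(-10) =33 /8050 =0.00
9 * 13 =117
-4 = -4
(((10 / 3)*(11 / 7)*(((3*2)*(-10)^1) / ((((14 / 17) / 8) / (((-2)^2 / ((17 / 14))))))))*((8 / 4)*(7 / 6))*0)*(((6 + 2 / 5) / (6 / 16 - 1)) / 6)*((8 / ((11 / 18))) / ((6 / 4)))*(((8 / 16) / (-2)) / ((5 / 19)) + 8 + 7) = 0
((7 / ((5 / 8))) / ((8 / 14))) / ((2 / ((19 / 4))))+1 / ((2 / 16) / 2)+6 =1371 / 20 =68.55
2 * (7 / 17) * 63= 882 / 17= 51.88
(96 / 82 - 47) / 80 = -1879 / 3280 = -0.57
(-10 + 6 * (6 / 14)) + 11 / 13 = -599 / 91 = -6.58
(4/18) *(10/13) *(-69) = -460/39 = -11.79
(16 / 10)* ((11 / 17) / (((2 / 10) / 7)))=616 / 17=36.24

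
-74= -74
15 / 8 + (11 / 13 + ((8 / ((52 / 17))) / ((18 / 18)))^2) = 12927 / 1352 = 9.56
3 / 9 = 1 / 3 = 0.33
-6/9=-2/3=-0.67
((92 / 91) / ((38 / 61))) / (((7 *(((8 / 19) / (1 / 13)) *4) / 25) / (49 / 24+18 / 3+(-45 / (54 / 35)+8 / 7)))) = -39248925 / 7419776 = -5.29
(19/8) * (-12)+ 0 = -57/2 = -28.50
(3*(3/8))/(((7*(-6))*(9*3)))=-1/1008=-0.00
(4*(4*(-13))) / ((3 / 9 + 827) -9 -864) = 624 / 137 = 4.55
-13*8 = -104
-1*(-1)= 1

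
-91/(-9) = 91/9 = 10.11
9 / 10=0.90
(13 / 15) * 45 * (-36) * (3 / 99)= -468 / 11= -42.55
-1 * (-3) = 3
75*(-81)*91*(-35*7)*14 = 1896189750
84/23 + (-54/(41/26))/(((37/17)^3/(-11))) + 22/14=13962661985/334360453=41.76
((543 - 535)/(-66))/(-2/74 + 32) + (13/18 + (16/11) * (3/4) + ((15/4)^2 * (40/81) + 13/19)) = 2333516/247247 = 9.44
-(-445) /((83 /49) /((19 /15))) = 82859 /249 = 332.77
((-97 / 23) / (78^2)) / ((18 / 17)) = -1649 / 2518776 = -0.00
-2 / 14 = -1 / 7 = -0.14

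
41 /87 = 0.47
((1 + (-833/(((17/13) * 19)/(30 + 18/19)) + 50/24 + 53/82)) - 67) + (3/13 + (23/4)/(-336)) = -284620588043/258603072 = -1100.61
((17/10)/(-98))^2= 289/960400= 0.00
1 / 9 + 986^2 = 8749765 / 9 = 972196.11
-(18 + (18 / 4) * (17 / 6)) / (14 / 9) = -1107 / 56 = -19.77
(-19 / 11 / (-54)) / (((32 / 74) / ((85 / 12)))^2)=187929475 / 21897216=8.58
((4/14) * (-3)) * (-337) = 2022/7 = 288.86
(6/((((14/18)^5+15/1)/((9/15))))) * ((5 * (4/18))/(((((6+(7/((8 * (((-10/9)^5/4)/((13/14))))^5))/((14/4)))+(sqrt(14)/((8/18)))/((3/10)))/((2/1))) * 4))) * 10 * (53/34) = 0.06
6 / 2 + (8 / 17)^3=15251 / 4913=3.10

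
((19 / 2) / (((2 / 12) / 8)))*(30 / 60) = 228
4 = 4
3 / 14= 0.21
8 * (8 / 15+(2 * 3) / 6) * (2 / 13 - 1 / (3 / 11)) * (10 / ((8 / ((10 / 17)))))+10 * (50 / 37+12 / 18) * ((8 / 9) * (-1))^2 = -31274420 / 1987011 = -15.74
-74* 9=-666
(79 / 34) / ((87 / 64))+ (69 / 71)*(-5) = -330767 / 105009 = -3.15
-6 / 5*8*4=-38.40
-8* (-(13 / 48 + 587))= 28189 / 6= 4698.17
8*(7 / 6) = 28 / 3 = 9.33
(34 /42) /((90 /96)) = 272 /315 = 0.86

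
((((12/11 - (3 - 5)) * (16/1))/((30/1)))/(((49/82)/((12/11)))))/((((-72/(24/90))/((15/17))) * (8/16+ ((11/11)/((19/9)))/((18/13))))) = -3116/266805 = -0.01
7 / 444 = 0.02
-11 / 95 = -0.12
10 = 10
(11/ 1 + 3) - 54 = -40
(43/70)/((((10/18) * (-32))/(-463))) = 179181/11200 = 16.00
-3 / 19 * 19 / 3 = -1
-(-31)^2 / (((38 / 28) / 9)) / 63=-1922 / 19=-101.16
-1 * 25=-25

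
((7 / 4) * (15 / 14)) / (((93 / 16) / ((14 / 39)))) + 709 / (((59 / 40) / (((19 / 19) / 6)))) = 1907600 / 23777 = 80.23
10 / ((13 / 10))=100 / 13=7.69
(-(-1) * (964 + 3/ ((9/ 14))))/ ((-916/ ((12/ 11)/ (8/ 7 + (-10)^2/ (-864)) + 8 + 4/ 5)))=-611983258/ 58680105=-10.43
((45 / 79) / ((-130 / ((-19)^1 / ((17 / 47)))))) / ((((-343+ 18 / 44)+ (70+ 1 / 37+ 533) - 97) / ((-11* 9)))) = -323834841 / 2322692983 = -0.14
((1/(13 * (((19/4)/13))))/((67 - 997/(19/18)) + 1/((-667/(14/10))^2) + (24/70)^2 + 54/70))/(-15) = 435991220/27232190309721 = 0.00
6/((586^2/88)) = 132/85849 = 0.00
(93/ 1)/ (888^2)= 31/ 262848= 0.00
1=1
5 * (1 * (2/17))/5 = 2/17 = 0.12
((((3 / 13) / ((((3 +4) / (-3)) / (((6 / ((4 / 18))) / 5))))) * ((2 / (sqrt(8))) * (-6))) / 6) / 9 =27 * sqrt(2) / 910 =0.04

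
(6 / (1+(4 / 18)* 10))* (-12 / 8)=-81 / 29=-2.79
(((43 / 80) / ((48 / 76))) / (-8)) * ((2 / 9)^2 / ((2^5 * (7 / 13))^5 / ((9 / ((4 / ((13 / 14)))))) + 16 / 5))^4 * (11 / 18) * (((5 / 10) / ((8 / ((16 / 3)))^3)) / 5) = -121953763083861694956958187732675 / 2973703778758076129973802037116823059472943431294774503680835584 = -0.00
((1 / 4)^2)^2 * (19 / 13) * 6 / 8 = 57 / 13312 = 0.00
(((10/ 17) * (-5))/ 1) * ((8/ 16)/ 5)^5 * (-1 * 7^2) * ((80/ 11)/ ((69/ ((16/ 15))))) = 784/ 4838625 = 0.00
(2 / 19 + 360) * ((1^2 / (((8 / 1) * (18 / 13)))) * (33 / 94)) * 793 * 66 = 597328.92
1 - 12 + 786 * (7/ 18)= 294.67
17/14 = 1.21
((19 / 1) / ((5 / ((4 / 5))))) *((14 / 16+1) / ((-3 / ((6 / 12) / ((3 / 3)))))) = -19 / 20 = -0.95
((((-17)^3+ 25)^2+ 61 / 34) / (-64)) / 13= -812346557 / 28288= -28717.00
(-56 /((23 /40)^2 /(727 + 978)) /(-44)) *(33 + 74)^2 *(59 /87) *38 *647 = 57661662632672000 /46023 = 1252887961077.55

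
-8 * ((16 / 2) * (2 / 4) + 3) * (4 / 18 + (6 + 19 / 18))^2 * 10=-2402540 / 81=-29660.99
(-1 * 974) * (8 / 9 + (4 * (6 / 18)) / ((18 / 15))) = -1948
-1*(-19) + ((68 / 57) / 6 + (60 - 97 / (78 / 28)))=98653 / 2223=44.38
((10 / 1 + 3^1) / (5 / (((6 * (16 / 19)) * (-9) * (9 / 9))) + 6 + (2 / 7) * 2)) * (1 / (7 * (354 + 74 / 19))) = 13338 / 16608575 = 0.00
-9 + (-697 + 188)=-518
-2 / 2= -1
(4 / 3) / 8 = 1 / 6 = 0.17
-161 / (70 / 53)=-1219 / 10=-121.90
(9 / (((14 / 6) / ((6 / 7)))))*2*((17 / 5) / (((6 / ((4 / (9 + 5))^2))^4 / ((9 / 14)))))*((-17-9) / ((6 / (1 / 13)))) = -1632 / 9886633715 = -0.00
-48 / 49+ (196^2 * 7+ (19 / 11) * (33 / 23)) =268913.50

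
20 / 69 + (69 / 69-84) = -5707 / 69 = -82.71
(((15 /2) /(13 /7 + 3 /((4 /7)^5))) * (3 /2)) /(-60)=-1344 /366259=-0.00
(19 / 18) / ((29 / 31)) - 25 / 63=297 / 406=0.73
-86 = -86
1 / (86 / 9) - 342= -29403 / 86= -341.90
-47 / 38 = -1.24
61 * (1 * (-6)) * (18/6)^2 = -3294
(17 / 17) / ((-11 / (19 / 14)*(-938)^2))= -19 / 135495976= -0.00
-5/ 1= -5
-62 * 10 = -620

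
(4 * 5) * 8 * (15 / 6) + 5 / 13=5205 / 13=400.38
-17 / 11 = -1.55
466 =466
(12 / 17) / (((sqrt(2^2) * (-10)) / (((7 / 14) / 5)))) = -3 / 850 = -0.00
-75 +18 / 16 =-591 / 8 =-73.88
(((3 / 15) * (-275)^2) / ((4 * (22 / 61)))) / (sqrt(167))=83875 * sqrt(167) / 1336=811.31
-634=-634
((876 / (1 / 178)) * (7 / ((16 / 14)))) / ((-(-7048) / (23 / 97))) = 21966357 / 683656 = 32.13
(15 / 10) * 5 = 15 / 2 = 7.50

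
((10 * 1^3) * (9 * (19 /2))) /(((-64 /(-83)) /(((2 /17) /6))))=23655 /1088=21.74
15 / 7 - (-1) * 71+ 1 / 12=6151 / 84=73.23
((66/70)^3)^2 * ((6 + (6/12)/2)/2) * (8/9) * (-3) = -430489323/73530625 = -5.85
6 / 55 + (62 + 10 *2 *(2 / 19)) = 67104 / 1045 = 64.21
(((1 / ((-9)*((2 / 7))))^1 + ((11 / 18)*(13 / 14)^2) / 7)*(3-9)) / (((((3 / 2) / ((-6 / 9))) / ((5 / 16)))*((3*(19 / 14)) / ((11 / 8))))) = -425975 / 4826304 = -0.09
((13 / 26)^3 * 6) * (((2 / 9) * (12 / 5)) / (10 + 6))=1 / 40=0.02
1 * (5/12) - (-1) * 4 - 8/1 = -43/12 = -3.58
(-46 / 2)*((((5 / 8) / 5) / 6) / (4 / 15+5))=-0.09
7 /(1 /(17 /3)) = 39.67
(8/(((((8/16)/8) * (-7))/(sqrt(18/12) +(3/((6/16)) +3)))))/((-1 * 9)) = 24.84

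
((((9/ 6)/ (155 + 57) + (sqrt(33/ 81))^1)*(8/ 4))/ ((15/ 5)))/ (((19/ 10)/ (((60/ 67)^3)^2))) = 116640000000/ 91091590844183 + 34560000000*sqrt(33)/ 1718709261211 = 0.12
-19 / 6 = -3.17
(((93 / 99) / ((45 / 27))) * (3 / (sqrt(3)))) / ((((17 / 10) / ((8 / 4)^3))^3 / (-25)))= -79360000 * sqrt(3) / 54043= -2543.45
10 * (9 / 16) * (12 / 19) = 3.55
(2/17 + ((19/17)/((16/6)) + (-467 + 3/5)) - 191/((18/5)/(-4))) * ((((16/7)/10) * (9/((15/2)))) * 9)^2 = -4023517536/2603125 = -1545.65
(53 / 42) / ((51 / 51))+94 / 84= 50 / 21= 2.38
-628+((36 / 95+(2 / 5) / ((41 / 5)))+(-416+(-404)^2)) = 631661606 / 3895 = 162172.43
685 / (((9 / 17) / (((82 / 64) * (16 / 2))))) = 13262.36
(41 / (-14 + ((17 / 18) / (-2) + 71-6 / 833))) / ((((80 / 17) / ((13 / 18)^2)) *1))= 98121569 / 1220356080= 0.08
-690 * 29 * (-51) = 1020510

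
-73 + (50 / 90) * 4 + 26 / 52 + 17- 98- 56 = -3731 / 18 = -207.28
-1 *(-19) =19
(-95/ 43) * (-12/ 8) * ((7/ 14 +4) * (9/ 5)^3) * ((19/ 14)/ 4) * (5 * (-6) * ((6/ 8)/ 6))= -21316689/ 192640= -110.66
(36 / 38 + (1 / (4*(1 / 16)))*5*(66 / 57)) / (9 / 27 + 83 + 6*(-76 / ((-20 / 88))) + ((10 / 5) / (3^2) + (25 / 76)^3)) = 476173440 / 41285517973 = 0.01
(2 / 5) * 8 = 16 / 5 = 3.20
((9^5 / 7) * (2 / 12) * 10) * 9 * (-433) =-383523255 / 7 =-54789036.43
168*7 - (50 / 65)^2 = 198644 / 169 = 1175.41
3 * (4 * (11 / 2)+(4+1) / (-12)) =259 / 4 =64.75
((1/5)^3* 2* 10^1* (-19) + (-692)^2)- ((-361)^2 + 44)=8712399/25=348495.96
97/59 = 1.64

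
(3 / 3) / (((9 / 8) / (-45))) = -40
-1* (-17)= 17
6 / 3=2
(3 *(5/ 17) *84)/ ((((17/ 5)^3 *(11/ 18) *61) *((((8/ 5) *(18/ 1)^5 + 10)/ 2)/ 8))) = 113400000/ 423586547427527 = 0.00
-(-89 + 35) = 54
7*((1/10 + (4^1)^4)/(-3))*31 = -555737/30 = -18524.57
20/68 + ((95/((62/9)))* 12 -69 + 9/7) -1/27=9763750/99603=98.03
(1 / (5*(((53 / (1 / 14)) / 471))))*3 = 1413 / 3710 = 0.38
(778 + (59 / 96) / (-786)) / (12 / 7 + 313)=410932963 / 166229568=2.47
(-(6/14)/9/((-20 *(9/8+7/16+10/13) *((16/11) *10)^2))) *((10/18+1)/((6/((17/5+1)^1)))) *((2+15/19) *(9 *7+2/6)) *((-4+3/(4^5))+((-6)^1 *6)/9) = -7509796151/965468160000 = -0.01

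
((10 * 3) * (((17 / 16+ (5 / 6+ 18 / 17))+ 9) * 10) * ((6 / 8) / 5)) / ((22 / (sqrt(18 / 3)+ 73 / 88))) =10681725 / 526592+ 146325 * sqrt(6) / 5984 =80.18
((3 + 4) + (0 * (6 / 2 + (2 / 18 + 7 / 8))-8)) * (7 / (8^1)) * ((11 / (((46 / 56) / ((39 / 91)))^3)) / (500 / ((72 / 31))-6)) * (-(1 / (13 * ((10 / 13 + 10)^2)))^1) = 34749 / 8020790575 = 0.00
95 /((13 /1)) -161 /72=4747 /936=5.07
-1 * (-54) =54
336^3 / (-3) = -12644352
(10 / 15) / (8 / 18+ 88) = 3 / 398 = 0.01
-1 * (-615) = 615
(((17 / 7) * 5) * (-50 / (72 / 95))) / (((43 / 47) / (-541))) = 5133075625 / 10836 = 473705.76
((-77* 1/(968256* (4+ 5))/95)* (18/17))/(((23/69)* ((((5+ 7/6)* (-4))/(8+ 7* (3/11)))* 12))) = 763/77144183040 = 0.00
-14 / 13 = -1.08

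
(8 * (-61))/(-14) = 244/7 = 34.86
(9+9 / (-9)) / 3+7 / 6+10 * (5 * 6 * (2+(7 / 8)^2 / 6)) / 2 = 62011 / 192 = 322.97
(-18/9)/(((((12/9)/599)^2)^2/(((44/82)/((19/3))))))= -344117095267473/49856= -6902220299.81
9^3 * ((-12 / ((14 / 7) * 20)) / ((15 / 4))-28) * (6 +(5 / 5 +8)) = -1535274 / 5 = -307054.80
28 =28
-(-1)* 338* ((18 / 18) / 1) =338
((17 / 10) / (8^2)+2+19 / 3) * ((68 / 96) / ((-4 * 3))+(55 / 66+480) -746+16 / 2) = -1189074131 / 552960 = -2150.38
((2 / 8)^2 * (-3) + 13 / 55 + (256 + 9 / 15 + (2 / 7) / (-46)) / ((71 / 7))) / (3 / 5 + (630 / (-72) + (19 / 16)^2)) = -582790832 / 154966801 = -3.76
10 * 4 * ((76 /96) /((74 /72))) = 1140 /37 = 30.81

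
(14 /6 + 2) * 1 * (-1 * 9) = -39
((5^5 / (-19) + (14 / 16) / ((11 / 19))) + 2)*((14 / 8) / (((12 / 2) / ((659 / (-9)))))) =1241492077 / 361152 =3437.59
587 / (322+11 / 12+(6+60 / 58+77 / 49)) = 1429932 / 807589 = 1.77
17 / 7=2.43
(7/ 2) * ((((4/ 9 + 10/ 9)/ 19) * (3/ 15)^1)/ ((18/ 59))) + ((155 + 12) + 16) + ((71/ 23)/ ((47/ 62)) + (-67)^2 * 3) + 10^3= 243796915451/ 16636590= 14654.26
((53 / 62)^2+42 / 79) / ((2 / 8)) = 383359 / 75919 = 5.05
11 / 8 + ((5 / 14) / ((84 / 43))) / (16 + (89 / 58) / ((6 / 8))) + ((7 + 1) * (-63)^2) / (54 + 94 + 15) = 3936080535 / 20063344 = 196.18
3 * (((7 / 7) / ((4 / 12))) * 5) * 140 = 6300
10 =10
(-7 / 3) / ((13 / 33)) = -77 / 13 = -5.92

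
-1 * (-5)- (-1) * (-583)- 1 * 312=-890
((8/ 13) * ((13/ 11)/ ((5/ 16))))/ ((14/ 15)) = 192/ 77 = 2.49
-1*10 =-10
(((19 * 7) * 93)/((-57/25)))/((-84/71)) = 55025/12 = 4585.42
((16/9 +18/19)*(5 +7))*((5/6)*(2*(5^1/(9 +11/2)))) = 93200/4959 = 18.79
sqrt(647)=25.44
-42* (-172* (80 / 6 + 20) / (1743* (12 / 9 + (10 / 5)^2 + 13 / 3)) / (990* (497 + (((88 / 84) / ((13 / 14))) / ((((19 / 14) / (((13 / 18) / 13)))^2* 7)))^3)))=113374768224765282768 / 3903243482953132856107031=0.00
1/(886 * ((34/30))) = 15/15062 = 0.00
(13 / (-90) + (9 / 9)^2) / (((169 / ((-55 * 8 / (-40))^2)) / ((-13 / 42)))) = -1331 / 7020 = -0.19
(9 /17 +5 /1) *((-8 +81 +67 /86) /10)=59643 /1462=40.80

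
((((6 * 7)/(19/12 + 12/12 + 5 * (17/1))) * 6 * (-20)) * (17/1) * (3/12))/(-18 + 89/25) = 6426000/379411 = 16.94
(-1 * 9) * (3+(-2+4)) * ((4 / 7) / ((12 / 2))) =-30 / 7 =-4.29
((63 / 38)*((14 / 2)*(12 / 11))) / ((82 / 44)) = 6.79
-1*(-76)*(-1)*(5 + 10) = -1140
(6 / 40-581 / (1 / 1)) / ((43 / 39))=-453063 / 860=-526.82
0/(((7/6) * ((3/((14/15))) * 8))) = 0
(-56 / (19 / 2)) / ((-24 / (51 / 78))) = 119 / 741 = 0.16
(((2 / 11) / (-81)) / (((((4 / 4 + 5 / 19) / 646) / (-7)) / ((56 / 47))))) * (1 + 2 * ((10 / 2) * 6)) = 73373972 / 125631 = 584.04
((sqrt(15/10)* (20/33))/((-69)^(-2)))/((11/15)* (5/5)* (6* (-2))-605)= -26450* sqrt(6)/11253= -5.76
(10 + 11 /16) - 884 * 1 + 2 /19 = -265455 /304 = -873.21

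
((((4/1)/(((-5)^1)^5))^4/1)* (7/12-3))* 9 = -5568/95367431640625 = -0.00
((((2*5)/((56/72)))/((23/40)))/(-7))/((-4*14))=450/7889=0.06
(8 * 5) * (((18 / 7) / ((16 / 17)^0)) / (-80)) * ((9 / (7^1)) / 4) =-81 / 196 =-0.41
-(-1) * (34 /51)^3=8 /27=0.30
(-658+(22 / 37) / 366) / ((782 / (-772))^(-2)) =-675.16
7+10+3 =20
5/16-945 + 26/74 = -559047/592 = -944.34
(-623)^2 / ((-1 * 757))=-388129 / 757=-512.72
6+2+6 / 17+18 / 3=14.35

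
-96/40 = -12/5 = -2.40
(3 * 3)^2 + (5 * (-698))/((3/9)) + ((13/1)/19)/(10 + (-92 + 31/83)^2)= -10389.00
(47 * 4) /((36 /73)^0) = 188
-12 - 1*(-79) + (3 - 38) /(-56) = 541 /8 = 67.62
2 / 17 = 0.12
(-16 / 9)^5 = -17.76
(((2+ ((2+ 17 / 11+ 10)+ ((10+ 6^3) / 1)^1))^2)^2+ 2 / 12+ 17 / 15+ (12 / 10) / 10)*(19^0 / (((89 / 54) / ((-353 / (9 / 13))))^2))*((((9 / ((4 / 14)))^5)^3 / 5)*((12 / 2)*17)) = 23544705623788756753331417660095320641491269171622053 / 118754673664000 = 198263402166429759903612900000000000000.00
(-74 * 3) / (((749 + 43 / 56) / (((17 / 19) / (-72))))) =8806 / 2393259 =0.00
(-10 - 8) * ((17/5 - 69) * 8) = 47232/5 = 9446.40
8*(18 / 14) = 72 / 7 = 10.29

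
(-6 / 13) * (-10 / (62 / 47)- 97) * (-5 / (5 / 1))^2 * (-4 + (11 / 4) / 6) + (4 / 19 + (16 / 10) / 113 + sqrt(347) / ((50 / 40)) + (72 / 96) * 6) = -719121029 / 4326205 + 4 * sqrt(347) / 5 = -151.32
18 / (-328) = -9 / 164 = -0.05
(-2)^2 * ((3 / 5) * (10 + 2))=144 / 5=28.80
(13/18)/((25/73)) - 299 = -133601/450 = -296.89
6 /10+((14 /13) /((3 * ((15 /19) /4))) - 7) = -536 /117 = -4.58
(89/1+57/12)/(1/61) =22875/4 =5718.75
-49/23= -2.13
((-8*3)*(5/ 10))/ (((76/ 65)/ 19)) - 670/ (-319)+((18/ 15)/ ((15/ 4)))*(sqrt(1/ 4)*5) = -306399/ 1595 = -192.10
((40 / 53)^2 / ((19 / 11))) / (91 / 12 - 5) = 211200 / 1654501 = 0.13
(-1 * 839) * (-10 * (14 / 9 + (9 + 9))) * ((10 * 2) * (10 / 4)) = 73832000 / 9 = 8203555.56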